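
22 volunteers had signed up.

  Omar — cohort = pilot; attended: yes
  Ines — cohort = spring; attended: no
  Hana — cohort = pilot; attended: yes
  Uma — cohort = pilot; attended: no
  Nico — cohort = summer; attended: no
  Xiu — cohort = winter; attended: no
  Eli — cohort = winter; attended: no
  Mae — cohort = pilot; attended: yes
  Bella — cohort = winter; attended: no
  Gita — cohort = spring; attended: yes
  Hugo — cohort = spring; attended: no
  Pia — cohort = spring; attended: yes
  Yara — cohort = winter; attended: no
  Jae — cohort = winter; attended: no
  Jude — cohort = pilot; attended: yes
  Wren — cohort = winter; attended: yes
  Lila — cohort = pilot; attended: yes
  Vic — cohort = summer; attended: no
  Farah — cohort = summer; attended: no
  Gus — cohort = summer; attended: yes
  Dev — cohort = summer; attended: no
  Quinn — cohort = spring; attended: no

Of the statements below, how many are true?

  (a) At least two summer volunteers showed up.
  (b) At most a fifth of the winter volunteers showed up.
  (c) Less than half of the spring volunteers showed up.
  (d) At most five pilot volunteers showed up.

3

(a) summer: |A| = 5, |A ∩ B| = 1; needs |A ∩ B| ≥ 2 — false.
(b) winter: |A| = 6, |A ∩ B| = 1; needs |A ∩ B| / |A| ≤ 1/5 — true.
(c) spring: |A| = 5, |A ∩ B| = 2; needs |A ∩ B| < |A ∖ B| — true.
(d) pilot: |A| = 6, |A ∩ B| = 5; needs |A ∩ B| ≤ 5 — true.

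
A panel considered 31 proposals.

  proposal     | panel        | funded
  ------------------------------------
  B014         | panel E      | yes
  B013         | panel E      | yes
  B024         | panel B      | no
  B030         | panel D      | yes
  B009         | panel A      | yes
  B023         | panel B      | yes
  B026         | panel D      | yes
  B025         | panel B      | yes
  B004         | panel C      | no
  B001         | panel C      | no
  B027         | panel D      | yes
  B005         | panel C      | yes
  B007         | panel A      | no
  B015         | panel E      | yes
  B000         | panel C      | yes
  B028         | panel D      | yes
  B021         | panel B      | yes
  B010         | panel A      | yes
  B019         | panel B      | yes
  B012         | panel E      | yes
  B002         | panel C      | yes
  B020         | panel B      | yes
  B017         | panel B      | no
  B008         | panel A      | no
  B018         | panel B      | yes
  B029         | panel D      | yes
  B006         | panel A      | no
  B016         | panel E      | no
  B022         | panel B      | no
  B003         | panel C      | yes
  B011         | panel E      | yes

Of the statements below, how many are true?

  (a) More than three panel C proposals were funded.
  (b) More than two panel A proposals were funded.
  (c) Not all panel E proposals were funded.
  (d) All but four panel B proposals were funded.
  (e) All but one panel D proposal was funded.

2

(a) panel C: |A| = 6, |A ∩ B| = 4; needs |A ∩ B| > 3 — true.
(b) panel A: |A| = 5, |A ∩ B| = 2; needs |A ∩ B| > 2 — false.
(c) panel E: |A| = 6, |A ∩ B| = 5; needs A ⊄ B (|A ∖ B| ≥ 1) — true.
(d) panel B: |A| = 9, |A ∩ B| = 6; needs |A ∖ B| = 4 — false.
(e) panel D: |A| = 5, |A ∩ B| = 5; needs |A ∖ B| = 1 — false.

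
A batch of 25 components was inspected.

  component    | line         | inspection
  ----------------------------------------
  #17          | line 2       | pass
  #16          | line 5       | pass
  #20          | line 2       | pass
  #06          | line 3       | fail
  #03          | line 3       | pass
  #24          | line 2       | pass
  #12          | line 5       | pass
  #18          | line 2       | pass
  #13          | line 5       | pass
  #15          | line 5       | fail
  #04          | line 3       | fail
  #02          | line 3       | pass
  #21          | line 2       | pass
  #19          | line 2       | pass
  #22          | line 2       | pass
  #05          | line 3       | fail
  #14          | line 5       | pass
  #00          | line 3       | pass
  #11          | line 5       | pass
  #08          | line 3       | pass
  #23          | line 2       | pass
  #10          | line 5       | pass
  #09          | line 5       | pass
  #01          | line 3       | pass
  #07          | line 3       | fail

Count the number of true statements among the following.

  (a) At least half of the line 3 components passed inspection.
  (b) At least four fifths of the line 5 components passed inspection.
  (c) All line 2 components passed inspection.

3

(a) line 3: |A| = 9, |A ∩ B| = 5; needs |A ∩ B| ≥ |A ∖ B| — true.
(b) line 5: |A| = 8, |A ∩ B| = 7; needs |A ∩ B| / |A| ≥ 4/5 — true.
(c) line 2: |A| = 8, |A ∩ B| = 8; needs A ⊆ B, i.e. every element of A is in B (|A ∖ B| = 0) — true.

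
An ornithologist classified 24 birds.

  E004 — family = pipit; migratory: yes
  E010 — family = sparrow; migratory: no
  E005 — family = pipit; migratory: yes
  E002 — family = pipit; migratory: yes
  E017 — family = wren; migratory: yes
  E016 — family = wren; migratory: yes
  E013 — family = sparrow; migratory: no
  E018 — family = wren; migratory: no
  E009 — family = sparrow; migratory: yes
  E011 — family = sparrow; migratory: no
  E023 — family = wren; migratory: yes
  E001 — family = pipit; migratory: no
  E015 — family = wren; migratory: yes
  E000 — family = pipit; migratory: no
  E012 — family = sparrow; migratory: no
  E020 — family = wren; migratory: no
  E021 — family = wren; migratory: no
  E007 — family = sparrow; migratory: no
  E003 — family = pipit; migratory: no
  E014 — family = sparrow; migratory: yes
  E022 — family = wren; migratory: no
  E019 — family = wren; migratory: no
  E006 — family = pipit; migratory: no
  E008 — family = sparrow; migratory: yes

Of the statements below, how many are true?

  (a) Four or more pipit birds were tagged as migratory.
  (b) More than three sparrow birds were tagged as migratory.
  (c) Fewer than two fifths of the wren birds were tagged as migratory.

(a) pipit: |A| = 7, |A ∩ B| = 3; needs |A ∩ B| ≥ 4 — false.
(b) sparrow: |A| = 8, |A ∩ B| = 3; needs |A ∩ B| > 3 — false.
(c) wren: |A| = 9, |A ∩ B| = 4; needs |A ∩ B| / |A| < 2/5 — false.

0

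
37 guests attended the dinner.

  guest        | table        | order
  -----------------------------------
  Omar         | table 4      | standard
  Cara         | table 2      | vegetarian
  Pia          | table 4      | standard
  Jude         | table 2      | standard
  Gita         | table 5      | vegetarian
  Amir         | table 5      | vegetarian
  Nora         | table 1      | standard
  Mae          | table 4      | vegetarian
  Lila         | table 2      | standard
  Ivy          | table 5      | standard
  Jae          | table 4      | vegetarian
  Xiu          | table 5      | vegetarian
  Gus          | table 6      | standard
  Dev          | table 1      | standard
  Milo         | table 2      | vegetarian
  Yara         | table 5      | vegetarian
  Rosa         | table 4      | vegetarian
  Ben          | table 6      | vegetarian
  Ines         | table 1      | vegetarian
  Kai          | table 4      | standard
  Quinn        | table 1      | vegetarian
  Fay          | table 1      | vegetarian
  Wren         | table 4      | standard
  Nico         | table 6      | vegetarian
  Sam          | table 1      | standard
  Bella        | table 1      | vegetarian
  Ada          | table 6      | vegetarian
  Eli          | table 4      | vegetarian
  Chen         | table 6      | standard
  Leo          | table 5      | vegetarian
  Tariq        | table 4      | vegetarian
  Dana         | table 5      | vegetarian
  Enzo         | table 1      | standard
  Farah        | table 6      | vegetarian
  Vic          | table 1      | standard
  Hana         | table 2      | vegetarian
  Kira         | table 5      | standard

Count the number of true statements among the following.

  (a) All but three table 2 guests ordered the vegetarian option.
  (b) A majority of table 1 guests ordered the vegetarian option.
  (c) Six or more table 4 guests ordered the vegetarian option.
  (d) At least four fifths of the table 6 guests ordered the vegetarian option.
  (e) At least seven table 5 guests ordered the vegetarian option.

(a) table 2: |A| = 5, |A ∩ B| = 3; needs |A ∖ B| = 3 — false.
(b) table 1: |A| = 9, |A ∩ B| = 4; needs |A ∩ B| > |A ∖ B| — false.
(c) table 4: |A| = 9, |A ∩ B| = 5; needs |A ∩ B| ≥ 6 — false.
(d) table 6: |A| = 6, |A ∩ B| = 4; needs |A ∩ B| / |A| ≥ 4/5 — false.
(e) table 5: |A| = 8, |A ∩ B| = 6; needs |A ∩ B| ≥ 7 — false.

0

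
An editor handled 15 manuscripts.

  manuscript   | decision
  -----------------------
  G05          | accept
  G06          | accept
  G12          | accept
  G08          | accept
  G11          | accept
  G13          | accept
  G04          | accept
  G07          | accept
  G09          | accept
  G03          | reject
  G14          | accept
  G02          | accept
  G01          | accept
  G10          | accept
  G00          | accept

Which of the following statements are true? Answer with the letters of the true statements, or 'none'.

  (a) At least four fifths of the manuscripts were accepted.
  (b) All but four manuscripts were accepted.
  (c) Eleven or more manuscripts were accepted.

(a), (c)

|A| = 15, |A ∩ B| = 14, |A ∖ B| = 1.
(a) |A ∩ B| / |A| ≥ 4/5: holds.
(b) |A ∖ B| = 4: fails.
(c) |A ∩ B| ≥ 11: holds.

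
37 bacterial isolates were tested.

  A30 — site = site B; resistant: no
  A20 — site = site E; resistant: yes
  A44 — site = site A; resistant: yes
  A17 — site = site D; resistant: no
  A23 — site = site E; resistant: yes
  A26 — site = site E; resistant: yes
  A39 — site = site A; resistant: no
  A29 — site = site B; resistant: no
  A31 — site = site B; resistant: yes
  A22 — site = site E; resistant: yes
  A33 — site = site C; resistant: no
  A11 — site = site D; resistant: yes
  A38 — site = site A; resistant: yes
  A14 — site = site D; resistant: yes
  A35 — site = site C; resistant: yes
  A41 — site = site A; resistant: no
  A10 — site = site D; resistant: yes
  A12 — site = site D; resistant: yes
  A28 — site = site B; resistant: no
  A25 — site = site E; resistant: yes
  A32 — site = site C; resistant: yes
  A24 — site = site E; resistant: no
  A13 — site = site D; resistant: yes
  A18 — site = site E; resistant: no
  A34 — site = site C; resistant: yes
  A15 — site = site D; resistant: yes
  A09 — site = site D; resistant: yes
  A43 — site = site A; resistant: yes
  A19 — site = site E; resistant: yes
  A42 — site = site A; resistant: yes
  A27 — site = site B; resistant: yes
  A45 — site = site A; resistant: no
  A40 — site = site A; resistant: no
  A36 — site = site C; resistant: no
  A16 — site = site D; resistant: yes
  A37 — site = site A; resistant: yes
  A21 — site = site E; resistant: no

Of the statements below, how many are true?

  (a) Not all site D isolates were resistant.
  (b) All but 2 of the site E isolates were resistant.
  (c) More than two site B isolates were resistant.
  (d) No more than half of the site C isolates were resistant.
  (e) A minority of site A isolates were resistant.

1

(a) site D: |A| = 9, |A ∩ B| = 8; needs A ⊄ B (|A ∖ B| ≥ 1) — true.
(b) site E: |A| = 9, |A ∩ B| = 6; needs |A ∖ B| = 2 — false.
(c) site B: |A| = 5, |A ∩ B| = 2; needs |A ∩ B| > 2 — false.
(d) site C: |A| = 5, |A ∩ B| = 3; needs |A ∩ B| ≤ |A ∖ B| — false.
(e) site A: |A| = 9, |A ∩ B| = 5; needs |A ∩ B| < |A ∖ B| — false.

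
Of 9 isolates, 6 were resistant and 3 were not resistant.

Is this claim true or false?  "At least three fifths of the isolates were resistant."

The determiner here denotes the relation: |A ∩ B| / |A| ≥ 3/5.
|A| = 9, |A ∩ B| = 6, |A ∖ B| = 3.
|A ∩ B|/|A| = 6/9, so the statement is true.

True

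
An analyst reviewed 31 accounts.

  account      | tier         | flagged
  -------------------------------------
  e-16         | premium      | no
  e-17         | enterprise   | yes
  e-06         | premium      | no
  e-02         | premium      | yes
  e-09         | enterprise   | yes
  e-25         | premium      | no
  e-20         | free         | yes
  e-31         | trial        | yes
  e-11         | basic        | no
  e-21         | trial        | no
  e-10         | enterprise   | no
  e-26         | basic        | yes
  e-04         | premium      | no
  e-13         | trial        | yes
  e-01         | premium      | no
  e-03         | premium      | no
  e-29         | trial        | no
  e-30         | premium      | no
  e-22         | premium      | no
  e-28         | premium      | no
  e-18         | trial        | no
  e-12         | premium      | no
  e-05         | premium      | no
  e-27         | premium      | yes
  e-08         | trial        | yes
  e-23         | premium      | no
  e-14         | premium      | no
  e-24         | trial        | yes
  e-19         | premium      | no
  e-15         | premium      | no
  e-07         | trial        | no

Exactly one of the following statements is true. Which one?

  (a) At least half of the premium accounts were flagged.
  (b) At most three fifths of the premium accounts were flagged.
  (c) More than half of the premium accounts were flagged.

|A| = 17, |A ∩ B| = 2, |A ∖ B| = 15.
(a) requires |A ∩ B| ≥ |A ∖ B|: false.
(b) requires |A ∩ B| / |A| ≤ 3/5: true.
(c) requires |A ∩ B| > |A ∖ B|: false.

(b)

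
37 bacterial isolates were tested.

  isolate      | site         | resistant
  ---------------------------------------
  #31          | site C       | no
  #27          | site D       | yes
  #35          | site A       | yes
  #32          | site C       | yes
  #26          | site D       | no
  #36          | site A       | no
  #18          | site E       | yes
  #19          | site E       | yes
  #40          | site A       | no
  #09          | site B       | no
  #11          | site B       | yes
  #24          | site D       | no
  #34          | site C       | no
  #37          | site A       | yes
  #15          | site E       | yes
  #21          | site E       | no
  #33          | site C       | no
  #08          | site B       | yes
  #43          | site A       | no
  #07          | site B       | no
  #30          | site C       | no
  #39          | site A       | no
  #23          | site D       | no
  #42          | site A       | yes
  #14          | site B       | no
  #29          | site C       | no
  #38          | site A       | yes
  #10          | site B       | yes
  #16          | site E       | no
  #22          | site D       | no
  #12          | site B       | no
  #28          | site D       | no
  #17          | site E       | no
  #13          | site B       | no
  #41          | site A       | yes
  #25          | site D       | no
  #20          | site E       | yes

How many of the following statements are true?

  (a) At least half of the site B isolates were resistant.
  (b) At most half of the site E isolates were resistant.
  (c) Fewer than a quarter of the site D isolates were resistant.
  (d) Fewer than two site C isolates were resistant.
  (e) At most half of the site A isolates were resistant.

2

(a) site B: |A| = 8, |A ∩ B| = 3; needs |A ∩ B| ≥ |A ∖ B| — false.
(b) site E: |A| = 7, |A ∩ B| = 4; needs |A ∩ B| ≤ |A ∖ B| — false.
(c) site D: |A| = 7, |A ∩ B| = 1; needs |A ∩ B| / |A| < 1/4 — true.
(d) site C: |A| = 6, |A ∩ B| = 1; needs |A ∩ B| < 2 — true.
(e) site A: |A| = 9, |A ∩ B| = 5; needs |A ∩ B| ≤ |A ∖ B| — false.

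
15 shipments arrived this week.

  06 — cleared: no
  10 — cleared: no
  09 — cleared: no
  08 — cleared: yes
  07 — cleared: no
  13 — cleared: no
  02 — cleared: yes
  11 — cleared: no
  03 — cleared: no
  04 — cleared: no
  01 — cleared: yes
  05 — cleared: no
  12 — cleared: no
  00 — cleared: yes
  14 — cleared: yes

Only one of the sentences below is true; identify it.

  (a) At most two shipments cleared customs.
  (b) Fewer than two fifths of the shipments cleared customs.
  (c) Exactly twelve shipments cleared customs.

(b)

|A| = 15, |A ∩ B| = 5, |A ∖ B| = 10.
(a) requires |A ∩ B| ≤ 2: false.
(b) requires |A ∩ B| / |A| < 2/5: true.
(c) requires |A ∩ B| = 12: false.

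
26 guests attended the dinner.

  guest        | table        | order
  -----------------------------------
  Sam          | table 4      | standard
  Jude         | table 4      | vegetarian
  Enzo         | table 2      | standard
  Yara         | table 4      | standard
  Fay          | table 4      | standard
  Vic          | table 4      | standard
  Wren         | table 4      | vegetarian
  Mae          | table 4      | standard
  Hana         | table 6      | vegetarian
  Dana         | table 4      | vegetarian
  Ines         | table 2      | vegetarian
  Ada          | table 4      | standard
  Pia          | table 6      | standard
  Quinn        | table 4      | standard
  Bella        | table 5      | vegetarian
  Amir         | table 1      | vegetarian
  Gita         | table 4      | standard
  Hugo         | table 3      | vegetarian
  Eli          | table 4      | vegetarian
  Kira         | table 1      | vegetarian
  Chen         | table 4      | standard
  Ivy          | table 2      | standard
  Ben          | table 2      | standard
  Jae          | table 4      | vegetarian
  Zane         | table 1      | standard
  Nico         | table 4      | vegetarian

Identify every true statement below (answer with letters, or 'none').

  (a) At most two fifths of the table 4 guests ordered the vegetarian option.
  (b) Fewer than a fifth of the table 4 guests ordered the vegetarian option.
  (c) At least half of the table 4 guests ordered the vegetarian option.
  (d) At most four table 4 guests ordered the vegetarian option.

(a)

|A| = 15, |A ∩ B| = 6, |A ∖ B| = 9.
(a) |A ∩ B| / |A| ≤ 2/5: holds.
(b) |A ∩ B| / |A| < 1/5: fails.
(c) |A ∩ B| ≥ |A ∖ B|: fails.
(d) |A ∩ B| ≤ 4: fails.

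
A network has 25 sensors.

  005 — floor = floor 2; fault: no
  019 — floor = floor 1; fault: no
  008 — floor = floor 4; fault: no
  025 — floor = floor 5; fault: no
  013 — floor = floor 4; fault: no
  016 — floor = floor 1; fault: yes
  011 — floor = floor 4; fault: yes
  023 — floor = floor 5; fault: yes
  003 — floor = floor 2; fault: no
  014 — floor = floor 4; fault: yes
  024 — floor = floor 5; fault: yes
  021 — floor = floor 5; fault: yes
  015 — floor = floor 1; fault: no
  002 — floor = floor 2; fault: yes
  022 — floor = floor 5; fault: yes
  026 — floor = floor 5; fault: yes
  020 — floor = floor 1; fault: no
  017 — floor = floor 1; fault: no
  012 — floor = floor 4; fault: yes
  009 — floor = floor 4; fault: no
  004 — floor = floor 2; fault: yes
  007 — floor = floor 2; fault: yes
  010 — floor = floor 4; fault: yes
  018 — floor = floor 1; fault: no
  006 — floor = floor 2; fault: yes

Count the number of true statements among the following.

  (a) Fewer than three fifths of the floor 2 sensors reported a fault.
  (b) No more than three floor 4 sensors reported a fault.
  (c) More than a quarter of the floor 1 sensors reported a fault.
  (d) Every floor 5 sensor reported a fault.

0

(a) floor 2: |A| = 6, |A ∩ B| = 4; needs |A ∩ B| / |A| < 3/5 — false.
(b) floor 4: |A| = 7, |A ∩ B| = 4; needs |A ∩ B| ≤ 3 — false.
(c) floor 1: |A| = 6, |A ∩ B| = 1; needs |A ∩ B| / |A| > 1/4 — false.
(d) floor 5: |A| = 6, |A ∩ B| = 5; needs A ⊆ B, i.e. every element of A is in B (|A ∖ B| = 0) — false.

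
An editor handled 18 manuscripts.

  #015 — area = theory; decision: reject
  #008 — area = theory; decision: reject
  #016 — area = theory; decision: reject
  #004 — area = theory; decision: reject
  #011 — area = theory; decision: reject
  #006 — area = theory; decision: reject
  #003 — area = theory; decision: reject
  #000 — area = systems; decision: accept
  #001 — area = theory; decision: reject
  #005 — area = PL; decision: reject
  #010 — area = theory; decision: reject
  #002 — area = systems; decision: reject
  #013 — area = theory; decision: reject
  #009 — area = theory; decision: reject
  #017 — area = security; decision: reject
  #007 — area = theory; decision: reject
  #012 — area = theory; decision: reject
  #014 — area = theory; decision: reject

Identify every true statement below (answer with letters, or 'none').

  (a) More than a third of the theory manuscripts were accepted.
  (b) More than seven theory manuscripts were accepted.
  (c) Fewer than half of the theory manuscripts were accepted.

(c)

|A| = 14, |A ∩ B| = 0, |A ∖ B| = 14.
(a) |A ∩ B| / |A| > 1/3: fails.
(b) |A ∩ B| > 7: fails.
(c) |A ∩ B| < |A ∖ B|: holds.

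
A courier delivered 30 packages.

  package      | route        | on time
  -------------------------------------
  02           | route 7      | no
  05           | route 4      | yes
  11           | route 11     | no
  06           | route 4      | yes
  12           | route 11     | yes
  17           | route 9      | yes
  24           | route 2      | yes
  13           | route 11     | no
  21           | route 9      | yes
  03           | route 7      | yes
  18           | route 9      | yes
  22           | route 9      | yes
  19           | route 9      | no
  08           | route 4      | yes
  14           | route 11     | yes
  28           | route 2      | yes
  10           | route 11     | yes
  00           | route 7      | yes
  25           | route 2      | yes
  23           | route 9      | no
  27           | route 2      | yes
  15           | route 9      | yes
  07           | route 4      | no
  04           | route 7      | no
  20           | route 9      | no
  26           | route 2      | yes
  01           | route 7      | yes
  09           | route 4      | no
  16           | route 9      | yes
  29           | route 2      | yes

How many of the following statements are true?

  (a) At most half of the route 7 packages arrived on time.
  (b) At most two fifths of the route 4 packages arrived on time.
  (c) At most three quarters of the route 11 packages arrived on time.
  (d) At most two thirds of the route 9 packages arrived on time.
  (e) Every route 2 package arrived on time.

3

(a) route 7: |A| = 5, |A ∩ B| = 3; needs |A ∩ B| ≤ |A ∖ B| — false.
(b) route 4: |A| = 5, |A ∩ B| = 3; needs |A ∩ B| / |A| ≤ 2/5 — false.
(c) route 11: |A| = 5, |A ∩ B| = 3; needs |A ∩ B| / |A| ≤ 3/4 — true.
(d) route 9: |A| = 9, |A ∩ B| = 6; needs |A ∩ B| / |A| ≤ 2/3 — true.
(e) route 2: |A| = 6, |A ∩ B| = 6; needs A ⊆ B, i.e. every element of A is in B (|A ∖ B| = 0) — true.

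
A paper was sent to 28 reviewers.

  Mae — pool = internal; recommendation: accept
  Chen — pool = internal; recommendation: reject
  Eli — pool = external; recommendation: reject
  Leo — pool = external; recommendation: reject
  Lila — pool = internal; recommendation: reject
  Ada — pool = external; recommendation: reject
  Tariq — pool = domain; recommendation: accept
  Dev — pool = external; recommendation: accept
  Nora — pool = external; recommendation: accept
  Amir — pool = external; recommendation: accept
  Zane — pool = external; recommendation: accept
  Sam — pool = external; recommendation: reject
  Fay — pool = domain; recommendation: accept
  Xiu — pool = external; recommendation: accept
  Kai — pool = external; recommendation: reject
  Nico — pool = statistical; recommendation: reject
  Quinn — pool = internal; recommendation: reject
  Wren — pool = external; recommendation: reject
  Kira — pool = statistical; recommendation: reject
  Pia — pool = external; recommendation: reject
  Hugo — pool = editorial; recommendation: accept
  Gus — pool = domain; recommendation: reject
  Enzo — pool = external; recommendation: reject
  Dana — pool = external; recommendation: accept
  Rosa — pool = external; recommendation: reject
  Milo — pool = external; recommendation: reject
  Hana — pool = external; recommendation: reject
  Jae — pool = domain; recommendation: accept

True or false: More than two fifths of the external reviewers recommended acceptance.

The determiner here denotes the relation: |A ∩ B| / |A| > 2/5.
|A| = 17, |A ∩ B| = 6, |A ∖ B| = 11.
|A ∩ B|/|A| = 6/17, so the statement is false.

False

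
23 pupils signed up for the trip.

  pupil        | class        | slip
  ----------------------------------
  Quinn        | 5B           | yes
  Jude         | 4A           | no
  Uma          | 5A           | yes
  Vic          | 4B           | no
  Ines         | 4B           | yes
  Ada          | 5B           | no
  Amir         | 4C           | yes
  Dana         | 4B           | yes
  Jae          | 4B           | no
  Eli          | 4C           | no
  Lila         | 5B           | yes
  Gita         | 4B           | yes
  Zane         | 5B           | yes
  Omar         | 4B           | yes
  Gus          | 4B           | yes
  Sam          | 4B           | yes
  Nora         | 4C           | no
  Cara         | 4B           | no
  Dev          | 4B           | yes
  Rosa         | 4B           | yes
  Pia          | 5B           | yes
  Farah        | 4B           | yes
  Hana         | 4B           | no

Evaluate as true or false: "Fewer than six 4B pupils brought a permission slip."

False

Truth condition: |A ∩ B| < 6.
A (the restrictor) = {Vic, Ines, Dana, Jae, Gita, Omar, Gus, Sam, Cara, Dev, Rosa, Farah, Hana}, |A| = 13.
A ∩ B = {Ines, Dana, Gita, Omar, Gus, Sam, Dev, Rosa, Farah}, so |A ∩ B| = 9.
|A ∩ B| = 9, so the statement is false.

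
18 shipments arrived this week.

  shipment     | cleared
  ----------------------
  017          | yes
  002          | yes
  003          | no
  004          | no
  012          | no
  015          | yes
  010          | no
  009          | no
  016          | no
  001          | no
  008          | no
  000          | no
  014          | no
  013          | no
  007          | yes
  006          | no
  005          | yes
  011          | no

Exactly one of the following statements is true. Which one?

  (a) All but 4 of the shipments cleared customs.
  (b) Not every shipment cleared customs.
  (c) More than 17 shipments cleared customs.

|A| = 18, |A ∩ B| = 5, |A ∖ B| = 13.
(a) requires |A ∖ B| = 4: false.
(b) requires A ⊄ B (|A ∖ B| ≥ 1): true.
(c) requires |A ∩ B| > 17: false.

(b)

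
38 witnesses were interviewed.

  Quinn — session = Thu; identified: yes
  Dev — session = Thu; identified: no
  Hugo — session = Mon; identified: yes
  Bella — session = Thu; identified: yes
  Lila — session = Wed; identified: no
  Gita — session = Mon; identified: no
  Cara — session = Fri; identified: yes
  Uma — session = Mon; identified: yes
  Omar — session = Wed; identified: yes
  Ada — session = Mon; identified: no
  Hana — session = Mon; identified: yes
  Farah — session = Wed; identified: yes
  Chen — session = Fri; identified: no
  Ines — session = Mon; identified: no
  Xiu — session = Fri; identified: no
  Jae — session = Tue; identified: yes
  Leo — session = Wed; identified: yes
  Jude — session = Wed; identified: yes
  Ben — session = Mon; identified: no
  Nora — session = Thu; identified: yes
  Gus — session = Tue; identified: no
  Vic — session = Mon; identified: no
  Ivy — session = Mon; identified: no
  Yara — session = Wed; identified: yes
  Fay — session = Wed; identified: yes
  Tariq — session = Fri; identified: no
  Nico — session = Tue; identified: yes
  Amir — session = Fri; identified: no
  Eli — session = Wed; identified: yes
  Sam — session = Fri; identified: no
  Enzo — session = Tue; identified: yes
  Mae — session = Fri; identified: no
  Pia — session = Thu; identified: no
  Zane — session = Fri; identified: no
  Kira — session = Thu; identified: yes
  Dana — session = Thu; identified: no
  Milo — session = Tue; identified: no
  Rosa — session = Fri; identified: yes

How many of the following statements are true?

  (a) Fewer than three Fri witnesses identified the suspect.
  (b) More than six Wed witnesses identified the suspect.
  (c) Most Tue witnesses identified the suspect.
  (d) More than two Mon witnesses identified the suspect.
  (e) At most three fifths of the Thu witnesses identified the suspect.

(a) Fri: |A| = 9, |A ∩ B| = 2; needs |A ∩ B| < 3 — true.
(b) Wed: |A| = 8, |A ∩ B| = 7; needs |A ∩ B| > 6 — true.
(c) Tue: |A| = 5, |A ∩ B| = 3; needs |A ∩ B| > |A ∖ B| — true.
(d) Mon: |A| = 9, |A ∩ B| = 3; needs |A ∩ B| > 2 — true.
(e) Thu: |A| = 7, |A ∩ B| = 4; needs |A ∩ B| / |A| ≤ 3/5 — true.

5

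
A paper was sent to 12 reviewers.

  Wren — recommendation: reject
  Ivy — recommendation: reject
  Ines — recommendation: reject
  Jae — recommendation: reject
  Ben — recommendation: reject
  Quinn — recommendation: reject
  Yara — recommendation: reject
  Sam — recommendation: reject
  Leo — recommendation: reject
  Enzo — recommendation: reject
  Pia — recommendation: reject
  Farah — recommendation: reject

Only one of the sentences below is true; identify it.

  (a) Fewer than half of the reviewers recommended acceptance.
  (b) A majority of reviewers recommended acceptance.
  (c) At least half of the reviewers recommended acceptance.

|A| = 12, |A ∩ B| = 0, |A ∖ B| = 12.
(a) requires |A ∩ B| < |A ∖ B|: true.
(b) requires |A ∩ B| > |A ∖ B|: false.
(c) requires |A ∩ B| ≥ |A ∖ B|: false.

(a)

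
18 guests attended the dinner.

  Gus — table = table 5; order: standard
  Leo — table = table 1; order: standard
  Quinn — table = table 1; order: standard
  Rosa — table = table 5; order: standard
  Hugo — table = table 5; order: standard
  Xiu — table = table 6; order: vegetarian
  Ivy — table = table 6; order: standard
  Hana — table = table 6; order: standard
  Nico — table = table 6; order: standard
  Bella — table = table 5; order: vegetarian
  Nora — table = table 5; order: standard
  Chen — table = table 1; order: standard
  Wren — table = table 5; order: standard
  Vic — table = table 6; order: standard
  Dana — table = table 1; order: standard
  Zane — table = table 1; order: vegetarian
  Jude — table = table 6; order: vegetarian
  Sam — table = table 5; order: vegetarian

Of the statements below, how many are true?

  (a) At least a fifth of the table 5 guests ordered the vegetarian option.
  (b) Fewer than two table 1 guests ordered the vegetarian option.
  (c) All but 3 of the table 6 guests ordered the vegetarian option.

2

(a) table 5: |A| = 7, |A ∩ B| = 2; needs |A ∩ B| / |A| ≥ 1/5 — true.
(b) table 1: |A| = 5, |A ∩ B| = 1; needs |A ∩ B| < 2 — true.
(c) table 6: |A| = 6, |A ∩ B| = 2; needs |A ∖ B| = 3 — false.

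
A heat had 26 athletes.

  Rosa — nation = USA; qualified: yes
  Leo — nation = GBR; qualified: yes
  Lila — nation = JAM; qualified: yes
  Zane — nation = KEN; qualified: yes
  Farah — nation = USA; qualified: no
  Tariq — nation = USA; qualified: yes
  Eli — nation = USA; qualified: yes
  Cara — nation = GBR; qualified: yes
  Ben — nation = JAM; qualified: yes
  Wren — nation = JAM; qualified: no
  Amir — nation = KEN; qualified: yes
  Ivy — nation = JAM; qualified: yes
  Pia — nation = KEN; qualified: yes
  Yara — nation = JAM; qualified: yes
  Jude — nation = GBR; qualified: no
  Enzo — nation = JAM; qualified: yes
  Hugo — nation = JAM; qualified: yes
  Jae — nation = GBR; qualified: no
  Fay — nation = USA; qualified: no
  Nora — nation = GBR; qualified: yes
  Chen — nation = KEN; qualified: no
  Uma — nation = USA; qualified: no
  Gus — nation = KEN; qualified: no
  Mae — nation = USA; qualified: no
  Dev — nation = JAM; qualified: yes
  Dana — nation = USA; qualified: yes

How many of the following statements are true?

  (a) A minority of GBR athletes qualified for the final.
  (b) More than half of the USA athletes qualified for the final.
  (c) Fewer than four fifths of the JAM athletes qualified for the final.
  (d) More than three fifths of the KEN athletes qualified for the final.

0

(a) GBR: |A| = 5, |A ∩ B| = 3; needs |A ∩ B| < |A ∖ B| — false.
(b) USA: |A| = 8, |A ∩ B| = 4; needs |A ∩ B| > |A ∖ B| — false.
(c) JAM: |A| = 8, |A ∩ B| = 7; needs |A ∩ B| / |A| < 4/5 — false.
(d) KEN: |A| = 5, |A ∩ B| = 3; needs |A ∩ B| / |A| > 3/5 — false.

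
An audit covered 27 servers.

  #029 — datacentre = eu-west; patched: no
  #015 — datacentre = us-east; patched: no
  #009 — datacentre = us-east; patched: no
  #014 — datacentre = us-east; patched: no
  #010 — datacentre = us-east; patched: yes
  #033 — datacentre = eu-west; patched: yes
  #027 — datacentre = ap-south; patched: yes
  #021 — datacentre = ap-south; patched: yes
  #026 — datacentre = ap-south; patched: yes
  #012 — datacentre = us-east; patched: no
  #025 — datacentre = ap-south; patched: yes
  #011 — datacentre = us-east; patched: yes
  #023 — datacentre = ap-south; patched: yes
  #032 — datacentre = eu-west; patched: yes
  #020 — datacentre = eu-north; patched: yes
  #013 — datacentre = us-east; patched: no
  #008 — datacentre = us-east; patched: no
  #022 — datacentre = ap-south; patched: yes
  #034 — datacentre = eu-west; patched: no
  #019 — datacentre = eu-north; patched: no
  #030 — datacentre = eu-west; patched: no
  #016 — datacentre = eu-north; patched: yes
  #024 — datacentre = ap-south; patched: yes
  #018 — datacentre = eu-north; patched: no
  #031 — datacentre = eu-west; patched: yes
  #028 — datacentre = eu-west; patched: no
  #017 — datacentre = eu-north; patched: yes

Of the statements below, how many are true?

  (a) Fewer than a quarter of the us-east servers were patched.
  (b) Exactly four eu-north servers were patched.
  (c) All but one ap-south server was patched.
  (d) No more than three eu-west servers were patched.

(a) us-east: |A| = 8, |A ∩ B| = 2; needs |A ∩ B| / |A| < 1/4 — false.
(b) eu-north: |A| = 5, |A ∩ B| = 3; needs |A ∩ B| = 4 — false.
(c) ap-south: |A| = 7, |A ∩ B| = 7; needs |A ∖ B| = 1 — false.
(d) eu-west: |A| = 7, |A ∩ B| = 3; needs |A ∩ B| ≤ 3 — true.

1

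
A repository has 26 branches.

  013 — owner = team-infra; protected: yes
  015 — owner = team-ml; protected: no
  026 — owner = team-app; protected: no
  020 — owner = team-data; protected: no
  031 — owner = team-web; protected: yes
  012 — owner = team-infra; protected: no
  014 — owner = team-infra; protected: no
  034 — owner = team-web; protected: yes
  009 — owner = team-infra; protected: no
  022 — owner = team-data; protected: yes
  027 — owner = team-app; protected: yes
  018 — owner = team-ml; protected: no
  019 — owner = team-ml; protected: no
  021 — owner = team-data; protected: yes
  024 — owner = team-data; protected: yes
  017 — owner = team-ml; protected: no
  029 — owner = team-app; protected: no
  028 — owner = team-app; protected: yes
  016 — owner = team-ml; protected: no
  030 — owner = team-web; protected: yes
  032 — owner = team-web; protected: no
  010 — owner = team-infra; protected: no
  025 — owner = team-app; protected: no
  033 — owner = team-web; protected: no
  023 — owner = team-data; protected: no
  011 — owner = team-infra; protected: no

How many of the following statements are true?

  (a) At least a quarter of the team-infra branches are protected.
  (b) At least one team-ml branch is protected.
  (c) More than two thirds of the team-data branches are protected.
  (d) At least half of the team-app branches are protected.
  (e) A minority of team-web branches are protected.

(a) team-infra: |A| = 6, |A ∩ B| = 1; needs |A ∩ B| / |A| ≥ 1/4 — false.
(b) team-ml: |A| = 5, |A ∩ B| = 0; needs A ∩ B ≠ ∅ (|A ∩ B| ≥ 1) — false.
(c) team-data: |A| = 5, |A ∩ B| = 3; needs |A ∩ B| / |A| > 2/3 — false.
(d) team-app: |A| = 5, |A ∩ B| = 2; needs |A ∩ B| ≥ |A ∖ B| — false.
(e) team-web: |A| = 5, |A ∩ B| = 3; needs |A ∩ B| < |A ∖ B| — false.

0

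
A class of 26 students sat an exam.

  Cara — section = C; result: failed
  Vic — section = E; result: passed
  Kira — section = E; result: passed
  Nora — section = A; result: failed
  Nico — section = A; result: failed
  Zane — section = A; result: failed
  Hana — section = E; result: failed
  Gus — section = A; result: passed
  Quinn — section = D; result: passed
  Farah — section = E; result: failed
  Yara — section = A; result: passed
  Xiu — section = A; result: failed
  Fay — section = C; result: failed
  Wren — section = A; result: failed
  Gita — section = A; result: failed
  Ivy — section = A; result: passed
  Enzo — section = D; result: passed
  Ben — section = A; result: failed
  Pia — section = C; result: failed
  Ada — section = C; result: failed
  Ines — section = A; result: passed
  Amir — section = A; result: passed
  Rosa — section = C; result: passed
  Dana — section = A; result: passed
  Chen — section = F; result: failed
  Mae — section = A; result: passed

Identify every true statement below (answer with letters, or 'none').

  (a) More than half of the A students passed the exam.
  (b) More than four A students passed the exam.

|A| = 14, |A ∩ B| = 7, |A ∖ B| = 7.
(a) |A ∩ B| > |A ∖ B|: fails.
(b) |A ∩ B| > 4: holds.

(b)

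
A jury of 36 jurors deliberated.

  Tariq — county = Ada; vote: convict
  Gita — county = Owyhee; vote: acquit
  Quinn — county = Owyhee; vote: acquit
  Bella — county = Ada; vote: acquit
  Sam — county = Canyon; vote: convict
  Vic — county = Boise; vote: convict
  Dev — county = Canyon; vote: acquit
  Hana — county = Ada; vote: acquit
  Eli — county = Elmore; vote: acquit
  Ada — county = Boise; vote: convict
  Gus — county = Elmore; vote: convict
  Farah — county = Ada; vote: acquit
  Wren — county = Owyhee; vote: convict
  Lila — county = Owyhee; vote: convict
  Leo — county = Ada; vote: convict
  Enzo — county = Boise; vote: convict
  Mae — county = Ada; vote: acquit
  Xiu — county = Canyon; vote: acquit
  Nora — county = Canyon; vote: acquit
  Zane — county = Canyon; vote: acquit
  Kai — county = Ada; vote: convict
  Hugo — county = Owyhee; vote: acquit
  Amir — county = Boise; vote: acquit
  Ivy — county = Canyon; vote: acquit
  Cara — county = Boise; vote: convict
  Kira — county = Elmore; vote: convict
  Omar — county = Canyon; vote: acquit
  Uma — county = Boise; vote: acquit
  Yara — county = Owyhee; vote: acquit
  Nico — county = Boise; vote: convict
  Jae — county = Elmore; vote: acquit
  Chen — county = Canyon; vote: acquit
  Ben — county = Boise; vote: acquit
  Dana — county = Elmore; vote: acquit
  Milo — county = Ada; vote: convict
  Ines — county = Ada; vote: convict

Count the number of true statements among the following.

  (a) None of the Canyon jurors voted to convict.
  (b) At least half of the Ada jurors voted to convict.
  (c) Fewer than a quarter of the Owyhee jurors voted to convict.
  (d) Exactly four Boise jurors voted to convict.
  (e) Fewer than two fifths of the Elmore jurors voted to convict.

1

(a) Canyon: |A| = 8, |A ∩ B| = 1; needs A ∩ B = ∅ (|A ∩ B| = 0) — false.
(b) Ada: |A| = 9, |A ∩ B| = 5; needs |A ∩ B| ≥ |A ∖ B| — true.
(c) Owyhee: |A| = 6, |A ∩ B| = 2; needs |A ∩ B| / |A| < 1/4 — false.
(d) Boise: |A| = 8, |A ∩ B| = 5; needs |A ∩ B| = 4 — false.
(e) Elmore: |A| = 5, |A ∩ B| = 2; needs |A ∩ B| / |A| < 2/5 — false.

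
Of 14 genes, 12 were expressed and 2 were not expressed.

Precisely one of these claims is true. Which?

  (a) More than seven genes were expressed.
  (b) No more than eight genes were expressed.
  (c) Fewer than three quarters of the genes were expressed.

(a)

|A| = 14, |A ∩ B| = 12, |A ∖ B| = 2.
(a) requires |A ∩ B| > 7: true.
(b) requires |A ∩ B| ≤ 8: false.
(c) requires |A ∩ B| / |A| < 3/4: false.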